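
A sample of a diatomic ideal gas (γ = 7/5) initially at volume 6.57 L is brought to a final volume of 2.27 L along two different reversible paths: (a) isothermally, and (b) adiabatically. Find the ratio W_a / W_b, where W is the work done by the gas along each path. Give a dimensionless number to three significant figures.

W_a / W_b ≈ 0.802

Path (a) isothermal: W = P₁V₁ ln(V₂/V₁) → W_a/(P₁V₁) = -1.063.
Path (b) adiabatic: W = P₁V₁(1 − (V₁/V₂)^(γ−1))/(γ−1) → W_b/(P₁V₁) = -1.324.
W_a / W_b = -1.063 / -1.324 = 0.8025.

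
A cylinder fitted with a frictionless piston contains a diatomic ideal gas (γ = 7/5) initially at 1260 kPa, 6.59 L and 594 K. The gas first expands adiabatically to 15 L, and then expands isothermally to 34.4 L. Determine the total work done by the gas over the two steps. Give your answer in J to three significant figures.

Step 1 (adiabatic): W = (P₁V₁ − P₂V₂)/(γ−1) = (8303 − 5975)/0.4 = 5820 J.
After step 1: P = 398.4 kPa, V = 15 L, T = 427.5 K.
Step 2 (isothermal): W = P₁V₁ ln(V₂/V₁) = (5975) ln(34.4/15) = 4960 J.
W_total = 5820 + 4960 = 10779 J.

W_total ≈ 10800 J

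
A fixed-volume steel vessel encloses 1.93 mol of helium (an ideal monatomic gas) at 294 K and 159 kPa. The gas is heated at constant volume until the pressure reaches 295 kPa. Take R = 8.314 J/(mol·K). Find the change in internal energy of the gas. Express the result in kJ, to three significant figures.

ΔU ≈ 6.05 kJ

Constant volume ⇒ W = 0, so Q = ΔU = nCᵥΔT with Cᵥ = 3R/2 = 12.47 J/(mol·K).
At constant V, T₂/T₁ = P₂/P₁ ⇒ ΔT = T₁(P₂/P₁ − 1) = 294·(295/159 − 1) = 251.5 K.
ΔU = (1.93)(12.47)(251.5) = 6053 J.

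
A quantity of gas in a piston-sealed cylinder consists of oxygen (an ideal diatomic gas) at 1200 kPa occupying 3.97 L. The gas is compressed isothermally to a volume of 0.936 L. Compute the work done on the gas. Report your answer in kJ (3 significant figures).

Isothermal: W = nRT ln(V₂/V₁) = P₁V₁ ln(V₂/V₁).
P₁V₁ = (1200 kPa)(3.97 L) = 4764 J.
W = 4764 × ln(0.936/3.97) = 4764 × -1.445
W_by_gas = -6884 J; work on gas = −W_by = 6884 J.

W ≈ 6.88 kJ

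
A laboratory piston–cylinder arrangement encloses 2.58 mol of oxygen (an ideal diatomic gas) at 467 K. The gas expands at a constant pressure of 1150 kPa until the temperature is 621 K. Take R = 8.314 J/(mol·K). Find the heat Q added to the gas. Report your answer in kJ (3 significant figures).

Q ≈ 11.6 kJ

Isobaric: W = nRΔT = (2.58)(8.314)(154) = 3303 J.
ΔU = nCᵥΔT with Cᵥ = 5R/2: ΔU = (2.58)(20.79)(154) = 8258 J.
Q = ΔU + W = 8258 + 3303 = 11562 J.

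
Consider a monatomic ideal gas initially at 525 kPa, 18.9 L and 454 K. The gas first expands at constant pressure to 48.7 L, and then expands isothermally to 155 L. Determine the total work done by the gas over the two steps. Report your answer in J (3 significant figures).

Step 1 (isobaric): W = PΔV = (525 kPa)(48.7 − 18.9 L) = 15645 J.
After step 1: P = 525 kPa, V = 48.7 L, T = 1170 K.
Step 2 (isothermal): W = P₁V₁ ln(V₂/V₁) = (25568) ln(155/48.7) = 29601 J.
W_total = 15645 + 29601 = 45246 J.

W_total ≈ 45200 J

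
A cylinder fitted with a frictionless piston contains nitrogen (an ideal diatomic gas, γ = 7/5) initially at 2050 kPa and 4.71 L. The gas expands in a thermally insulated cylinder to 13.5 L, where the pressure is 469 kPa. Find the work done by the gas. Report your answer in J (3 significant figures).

W ≈ 8310 J

Adiabatic: W = (P₁V₁ − P₂V₂)/(γ − 1) with γ = 7/5.
P₁V₁ = 9656 J, P₂V₂ = 6332 J.
W = (9656 − 6332) / 0.4 = 8310 J.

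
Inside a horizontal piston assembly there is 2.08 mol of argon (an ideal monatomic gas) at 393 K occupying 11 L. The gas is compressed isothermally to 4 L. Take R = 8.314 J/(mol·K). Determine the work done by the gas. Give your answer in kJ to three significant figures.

W ≈ -6.88 kJ

Isothermal: W = nRT ln(V₂/V₁).
W = (2.08)(8.314)(393) × ln(4/11)
  = 6796 × -1.012
W_by_gas = -6875 J.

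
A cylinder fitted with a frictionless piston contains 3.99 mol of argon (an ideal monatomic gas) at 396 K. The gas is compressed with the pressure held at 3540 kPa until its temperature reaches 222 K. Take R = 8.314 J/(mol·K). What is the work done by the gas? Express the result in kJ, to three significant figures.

W ≈ -5.77 kJ

Isobaric: W = P ΔV = nR ΔT.
W = (3.99)(8.314)(222 − 396) = -5772 J.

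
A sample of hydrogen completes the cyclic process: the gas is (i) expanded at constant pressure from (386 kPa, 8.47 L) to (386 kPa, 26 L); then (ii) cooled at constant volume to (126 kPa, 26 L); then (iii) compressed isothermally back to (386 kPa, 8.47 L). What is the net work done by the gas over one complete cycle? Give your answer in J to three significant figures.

W_net ≈ 3090 J

Leg (i): W = PΔV = (386)(26 − 8.47) = 6767 J.
Leg (ii): W = 0.
Leg (iii): W = PᵢVᵢ ln(V_f/Vᵢ) = (3276) ln(8.47/26) = -3674 J.
W_net = 6767 − 3674 = 3092 J.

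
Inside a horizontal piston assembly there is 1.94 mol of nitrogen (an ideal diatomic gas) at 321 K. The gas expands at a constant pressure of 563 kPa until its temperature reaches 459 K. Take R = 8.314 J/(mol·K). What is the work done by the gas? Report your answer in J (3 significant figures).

Isobaric: W = P ΔV = nR ΔT.
W = (1.94)(8.314)(459 − 321) = 2226 J.

W ≈ 2230 J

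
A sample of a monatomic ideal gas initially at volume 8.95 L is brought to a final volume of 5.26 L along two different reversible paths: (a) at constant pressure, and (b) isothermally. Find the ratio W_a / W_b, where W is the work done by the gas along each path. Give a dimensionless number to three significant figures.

W_a / W_b ≈ 0.776

Path (a) isobaric: W = P₁(V₂ − V₁) → W_a/(P₁V₁) = -0.4123.
Path (b) isothermal: W = P₁V₁ ln(V₂/V₁) → W_b/(P₁V₁) = -0.5315.
W_a / W_b = -0.4123 / -0.5315 = 0.7757.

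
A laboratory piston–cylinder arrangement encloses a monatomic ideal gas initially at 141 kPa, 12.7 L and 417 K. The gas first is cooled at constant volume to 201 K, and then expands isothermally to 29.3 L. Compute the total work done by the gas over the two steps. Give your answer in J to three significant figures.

Step 1 (isochoric): W = 0 (constant volume).
After step 1: P = 67.96 kPa (V unchanged).
Step 2 (isothermal): W = P₁V₁ ln(V₂/V₁) = (863.1) ln(29.3/12.7) = 721.6 J.
W_total = 0 + 721.6 = 721.6 J.

W_total ≈ 722 J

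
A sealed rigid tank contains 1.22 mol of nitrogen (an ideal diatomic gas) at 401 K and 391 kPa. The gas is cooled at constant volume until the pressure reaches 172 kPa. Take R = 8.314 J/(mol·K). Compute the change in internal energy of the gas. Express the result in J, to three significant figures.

ΔU ≈ -5700 J

Constant volume ⇒ W = 0, so Q = ΔU = nCᵥΔT with Cᵥ = 5R/2 = 20.79 J/(mol·K).
At constant V, T₂/T₁ = P₂/P₁ ⇒ ΔT = T₁(P₂/P₁ − 1) = 401·(172/391 − 1) = -224.6 K.
ΔU = (1.22)(20.79)(-224.6) = -5695 J.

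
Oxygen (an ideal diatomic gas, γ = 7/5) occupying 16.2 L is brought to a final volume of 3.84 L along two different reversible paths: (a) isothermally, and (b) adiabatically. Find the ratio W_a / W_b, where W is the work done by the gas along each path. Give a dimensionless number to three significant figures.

W_a / W_b ≈ 0.740

Path (a) isothermal: W = P₁V₁ ln(V₂/V₁) → W_a/(P₁V₁) = -1.44.
Path (b) adiabatic: W = P₁V₁(1 − (V₁/V₂)^(γ−1))/(γ−1) → W_b/(P₁V₁) = -1.946.
W_a / W_b = -1.44 / -1.946 = 0.7396.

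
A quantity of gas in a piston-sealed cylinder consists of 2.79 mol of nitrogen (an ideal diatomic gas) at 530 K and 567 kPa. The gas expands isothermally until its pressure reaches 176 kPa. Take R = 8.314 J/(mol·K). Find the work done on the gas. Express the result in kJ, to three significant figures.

W ≈ -14.4 kJ

Isothermal process: W = nRT ln(V₂/V₁) = nRT ln(P₁/P₂).
W = (2.79)(8.314)(530) × ln(567/176)
  = 12294 × ln(3.222) = 12294 × 1.17
W_by_gas = 14382 J; work on gas = −W_by = -14382 J.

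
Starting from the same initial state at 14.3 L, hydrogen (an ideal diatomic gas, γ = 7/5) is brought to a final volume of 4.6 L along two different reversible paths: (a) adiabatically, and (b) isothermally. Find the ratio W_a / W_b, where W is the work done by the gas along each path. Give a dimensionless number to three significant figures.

W_a / W_b ≈ 1.27

Path (a) adiabatic: W = P₁V₁(1 − (V₁/V₂)^(γ−1))/(γ−1) → W_a/(P₁V₁) = -1.435.
Path (b) isothermal: W = P₁V₁ ln(V₂/V₁) → W_b/(P₁V₁) = -1.134.
W_a / W_b = -1.435 / -1.134 = 1.265.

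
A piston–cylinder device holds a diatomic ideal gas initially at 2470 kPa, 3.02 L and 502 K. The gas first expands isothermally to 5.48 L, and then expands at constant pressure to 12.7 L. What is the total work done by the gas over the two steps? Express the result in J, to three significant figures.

Step 1 (isothermal): W = P₁V₁ ln(V₂/V₁) = (7459) ln(5.48/3.02) = 4445 J.
After step 1: P = 1361 kPa, V = 5.48 L, T = 502 K.
Step 2 (isobaric): W = PΔV = (1361 kPa)(12.7 − 5.48 L) = 9828 J.
W_total = 4445 + 9828 = 14273 J.

W_total ≈ 14300 J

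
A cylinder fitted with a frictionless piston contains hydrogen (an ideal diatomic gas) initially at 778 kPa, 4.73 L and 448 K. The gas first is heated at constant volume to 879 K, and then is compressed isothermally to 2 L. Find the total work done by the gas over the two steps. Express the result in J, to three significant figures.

W_total ≈ -6220 J

Step 1 (isochoric): W = 0 (constant volume).
After step 1: P = 1526 kPa (V unchanged).
Step 2 (isothermal): W = P₁V₁ ln(V₂/V₁) = (7220) ln(2/4.73) = -6215 J.
W_total = 0 − 6215 = -6215 J.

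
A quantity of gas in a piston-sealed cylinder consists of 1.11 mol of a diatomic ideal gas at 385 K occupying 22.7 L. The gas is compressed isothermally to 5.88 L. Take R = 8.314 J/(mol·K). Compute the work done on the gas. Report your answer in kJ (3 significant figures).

W ≈ 4.80 kJ

Isothermal: W = nRT ln(V₂/V₁).
W = (1.11)(8.314)(385) × ln(5.88/22.7)
  = 3553 × -1.351
W_by_gas = -4799 J; work on gas = −W_by = 4799 J.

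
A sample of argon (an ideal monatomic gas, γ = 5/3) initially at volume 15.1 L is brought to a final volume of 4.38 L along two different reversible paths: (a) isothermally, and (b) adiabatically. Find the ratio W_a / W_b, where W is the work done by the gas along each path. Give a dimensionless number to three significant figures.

W_a / W_b ≈ 0.644

Path (a) isothermal: W = P₁V₁ ln(V₂/V₁) → W_a/(P₁V₁) = -1.238.
Path (b) adiabatic: W = P₁V₁(1 − (V₁/V₂)^(γ−1))/(γ−1) → W_b/(P₁V₁) = -1.923.
W_a / W_b = -1.238 / -1.923 = 0.6436.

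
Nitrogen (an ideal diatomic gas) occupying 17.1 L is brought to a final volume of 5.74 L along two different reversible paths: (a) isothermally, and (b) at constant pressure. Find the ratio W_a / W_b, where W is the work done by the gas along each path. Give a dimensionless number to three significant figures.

Path (a) isothermal: W = P₁V₁ ln(V₂/V₁) → W_a/(P₁V₁) = -1.092.
Path (b) isobaric: W = P₁(V₂ − V₁) → W_b/(P₁V₁) = -0.6643.
W_a / W_b = -1.092 / -0.6643 = 1.643.

W_a / W_b ≈ 1.64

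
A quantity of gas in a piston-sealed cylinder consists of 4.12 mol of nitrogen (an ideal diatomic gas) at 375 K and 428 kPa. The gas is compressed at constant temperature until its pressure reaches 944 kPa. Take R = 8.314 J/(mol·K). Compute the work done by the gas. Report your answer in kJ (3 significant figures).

Isothermal process: W = nRT ln(V₂/V₁) = nRT ln(P₁/P₂).
W = (4.12)(8.314)(375) × ln(428/944)
  = 12845 × ln(0.4534) = 12845 × -0.791
W_by_gas = -10161 J.

W ≈ -10.2 kJ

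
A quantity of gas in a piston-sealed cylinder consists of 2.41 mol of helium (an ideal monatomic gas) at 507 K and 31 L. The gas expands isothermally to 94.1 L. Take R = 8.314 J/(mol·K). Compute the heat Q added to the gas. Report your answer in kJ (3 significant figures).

Q ≈ 11.3 kJ

Isothermal ⇒ ΔU = 0, so Q = W = nRT ln(V₂/V₁).
Q = (2.41)(8.314)(507) ln(94.1/31) = 10159 × 1.11 = 11280 J.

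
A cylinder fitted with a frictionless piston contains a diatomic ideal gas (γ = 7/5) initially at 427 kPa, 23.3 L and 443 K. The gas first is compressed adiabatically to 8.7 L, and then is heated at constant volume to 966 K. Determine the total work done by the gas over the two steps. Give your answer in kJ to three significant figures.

W_total ≈ -12.0 kJ

Step 1 (adiabatic): W = (P₁V₁ − P₂V₂)/(γ−1) = (9949 − 14754)/0.4 = -12013 J.
Step 2 (isochoric): W = 0 (constant volume).
W_total = -12013 + 0 = -12013 J.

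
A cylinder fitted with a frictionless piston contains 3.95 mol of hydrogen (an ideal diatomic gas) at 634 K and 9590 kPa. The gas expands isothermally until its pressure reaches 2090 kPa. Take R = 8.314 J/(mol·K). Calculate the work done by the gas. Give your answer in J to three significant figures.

W ≈ 31700 J

Isothermal process: W = nRT ln(V₂/V₁) = nRT ln(P₁/P₂).
W = (3.95)(8.314)(634) × ln(9590/2090)
  = 20821 × ln(4.589) = 20821 × 1.524
W_by_gas = 31722 J.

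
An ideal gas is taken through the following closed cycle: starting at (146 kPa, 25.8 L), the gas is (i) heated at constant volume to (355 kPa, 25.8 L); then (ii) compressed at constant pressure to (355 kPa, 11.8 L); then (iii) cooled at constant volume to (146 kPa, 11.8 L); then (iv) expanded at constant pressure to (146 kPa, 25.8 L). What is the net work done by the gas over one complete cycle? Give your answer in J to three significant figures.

Constant-volume legs do no work.
W(ii) = (355)(11.8 − 25.8) = -4970 J; W(iv) = (146)(25.8 − 11.8) = 2044 J.
W_net = -4970 + 2044 = -2926 J (the counter-clockwise enclosed area).

W_net ≈ -2930 J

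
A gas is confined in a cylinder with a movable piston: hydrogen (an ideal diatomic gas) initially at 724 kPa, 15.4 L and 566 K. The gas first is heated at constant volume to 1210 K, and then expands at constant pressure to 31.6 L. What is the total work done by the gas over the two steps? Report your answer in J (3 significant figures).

W_total ≈ 25100 J

Step 1 (isochoric): W = 0 (constant volume).
After step 1: P = 1548 kPa (V unchanged).
Step 2 (isobaric): W = PΔV = (1548 kPa)(31.6 − 15.4 L) = 25074 J.
W_total = 0 + 25074 = 25074 J.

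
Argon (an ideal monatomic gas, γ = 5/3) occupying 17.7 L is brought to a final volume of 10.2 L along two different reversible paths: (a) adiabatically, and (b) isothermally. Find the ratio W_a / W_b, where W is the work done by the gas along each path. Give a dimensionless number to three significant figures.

Path (a) adiabatic: W = P₁V₁(1 − (V₁/V₂)^(γ−1))/(γ−1) → W_a/(P₁V₁) = -0.6661.
Path (b) isothermal: W = P₁V₁ ln(V₂/V₁) → W_b/(P₁V₁) = -0.5512.
W_a / W_b = -0.6661 / -0.5512 = 1.208.

W_a / W_b ≈ 1.21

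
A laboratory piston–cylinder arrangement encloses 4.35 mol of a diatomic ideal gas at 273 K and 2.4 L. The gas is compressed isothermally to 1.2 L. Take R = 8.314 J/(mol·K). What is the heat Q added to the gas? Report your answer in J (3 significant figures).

Q ≈ -6840 J

Isothermal ⇒ ΔU = 0, so Q = W = nRT ln(V₂/V₁).
Q = (4.35)(8.314)(273) ln(1.2/2.4) = 9873 × -0.6931 = -6844 J.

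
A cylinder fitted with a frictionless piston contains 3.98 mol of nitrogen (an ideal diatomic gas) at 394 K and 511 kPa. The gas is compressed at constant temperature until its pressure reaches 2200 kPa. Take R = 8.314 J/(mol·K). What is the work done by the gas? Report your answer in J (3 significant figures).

W ≈ -19000 J

Isothermal process: W = nRT ln(V₂/V₁) = nRT ln(P₁/P₂).
W = (3.98)(8.314)(394) × ln(511/2200)
  = 13037 × ln(0.2323) = 13037 × -1.46
W_by_gas = -19032 J.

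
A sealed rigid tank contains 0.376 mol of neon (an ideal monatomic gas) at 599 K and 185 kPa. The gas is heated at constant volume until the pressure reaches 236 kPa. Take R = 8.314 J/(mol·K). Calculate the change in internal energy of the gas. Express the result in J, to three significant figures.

ΔU ≈ 774 J

Constant volume ⇒ W = 0, so Q = ΔU = nCᵥΔT with Cᵥ = 3R/2 = 12.47 J/(mol·K).
At constant V, T₂/T₁ = P₂/P₁ ⇒ ΔT = T₁(P₂/P₁ − 1) = 599·(236/185 − 1) = 165.1 K.
ΔU = (0.376)(12.47)(165.1) = 774.3 J.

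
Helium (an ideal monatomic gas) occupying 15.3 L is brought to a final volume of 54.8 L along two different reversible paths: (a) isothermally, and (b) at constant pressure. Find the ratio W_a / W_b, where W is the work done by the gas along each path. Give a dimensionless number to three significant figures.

W_a / W_b ≈ 0.494

Path (a) isothermal: W = P₁V₁ ln(V₂/V₁) → W_a/(P₁V₁) = 1.276.
Path (b) isobaric: W = P₁(V₂ − V₁) → W_b/(P₁V₁) = 2.582.
W_a / W_b = 1.276 / 2.582 = 0.4942.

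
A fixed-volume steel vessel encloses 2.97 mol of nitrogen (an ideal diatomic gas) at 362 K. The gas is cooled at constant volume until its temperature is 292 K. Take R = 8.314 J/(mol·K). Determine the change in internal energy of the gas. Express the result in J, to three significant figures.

Constant volume ⇒ W = 0, so Q = ΔU = nCᵥΔT with Cᵥ = 5R/2 = 20.79 J/(mol·K).
ΔU = (2.97)(20.79)(292 − 362) = -4321 J.

ΔU ≈ -4320 J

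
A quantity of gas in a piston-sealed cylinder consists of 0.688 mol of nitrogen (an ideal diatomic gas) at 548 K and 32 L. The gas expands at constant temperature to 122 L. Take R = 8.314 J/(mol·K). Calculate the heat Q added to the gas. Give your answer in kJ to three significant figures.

Isothermal ⇒ ΔU = 0, so Q = W = nRT ln(V₂/V₁).
Q = (0.688)(8.314)(548) ln(122/32) = 3135 × 1.338 = 4195 J.

Q ≈ 4.19 kJ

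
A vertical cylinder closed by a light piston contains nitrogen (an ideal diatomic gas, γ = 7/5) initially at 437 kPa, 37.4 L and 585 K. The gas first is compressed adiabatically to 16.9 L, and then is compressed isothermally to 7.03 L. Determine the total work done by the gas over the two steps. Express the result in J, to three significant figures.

W_total ≈ -35000 J

Step 1 (adiabatic): W = (P₁V₁ − P₂V₂)/(γ−1) = (16344 − 22457)/0.4 = -15282 J.
After step 1: P = 1329 kPa, V = 16.9 L, T = 803.8 K.
Step 2 (isothermal): W = P₁V₁ ln(V₂/V₁) = (22457) ln(7.03/16.9) = -19697 J.
W_total = -15282 − 19697 = -34980 J.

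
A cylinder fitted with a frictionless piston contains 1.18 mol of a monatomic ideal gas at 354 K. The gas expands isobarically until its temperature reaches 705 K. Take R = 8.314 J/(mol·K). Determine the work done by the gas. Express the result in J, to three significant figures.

Isobaric: W = P ΔV = nR ΔT.
W = (1.18)(8.314)(705 − 354) = 3443 J.

W ≈ 3440 J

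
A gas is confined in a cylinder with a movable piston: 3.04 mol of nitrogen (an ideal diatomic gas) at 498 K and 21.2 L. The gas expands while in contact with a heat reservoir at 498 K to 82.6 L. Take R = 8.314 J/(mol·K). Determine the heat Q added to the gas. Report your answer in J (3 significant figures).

Q ≈ 17100 J

Isothermal ⇒ ΔU = 0, so Q = W = nRT ln(V₂/V₁).
Q = (3.04)(8.314)(498) ln(82.6/21.2) = 12587 × 1.36 = 17118 J.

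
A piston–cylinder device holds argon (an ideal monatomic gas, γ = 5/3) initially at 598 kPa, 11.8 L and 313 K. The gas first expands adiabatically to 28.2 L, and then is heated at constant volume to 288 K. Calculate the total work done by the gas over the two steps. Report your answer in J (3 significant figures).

W_total ≈ 4660 J

Step 1 (adiabatic): W = (P₁V₁ − P₂V₂)/(γ−1) = (7056 − 3948)/0.667 = 4663 J.
Step 2 (isochoric): W = 0 (constant volume).
W_total = 4663 + 0 = 4663 J.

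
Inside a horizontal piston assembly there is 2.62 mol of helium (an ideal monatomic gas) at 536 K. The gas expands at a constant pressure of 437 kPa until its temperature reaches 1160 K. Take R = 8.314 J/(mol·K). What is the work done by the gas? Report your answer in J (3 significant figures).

W ≈ 13600 J

Isobaric: W = P ΔV = nR ΔT.
W = (2.62)(8.314)(1160 − 536) = 13592 J.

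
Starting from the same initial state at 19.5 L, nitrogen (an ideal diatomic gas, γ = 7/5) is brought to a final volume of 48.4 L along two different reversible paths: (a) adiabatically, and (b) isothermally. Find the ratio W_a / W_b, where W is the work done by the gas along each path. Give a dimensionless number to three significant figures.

Path (a) adiabatic: W = P₁V₁(1 − (V₁/V₂)^(γ−1))/(γ−1) → W_a/(P₁V₁) = 0.7621.
Path (b) isothermal: W = P₁V₁ ln(V₂/V₁) → W_b/(P₁V₁) = 0.9091.
W_a / W_b = 0.7621 / 0.9091 = 0.8384.

W_a / W_b ≈ 0.838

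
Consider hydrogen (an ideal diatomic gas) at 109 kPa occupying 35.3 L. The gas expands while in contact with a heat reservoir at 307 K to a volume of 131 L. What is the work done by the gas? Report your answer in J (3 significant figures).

W ≈ 5050 J

Isothermal: W = nRT ln(V₂/V₁) = P₁V₁ ln(V₂/V₁).
P₁V₁ = (109 kPa)(35.3 L) = 3848 J.
W = 3848 × ln(131/35.3) = 3848 × 1.311
W_by_gas = 5046 J.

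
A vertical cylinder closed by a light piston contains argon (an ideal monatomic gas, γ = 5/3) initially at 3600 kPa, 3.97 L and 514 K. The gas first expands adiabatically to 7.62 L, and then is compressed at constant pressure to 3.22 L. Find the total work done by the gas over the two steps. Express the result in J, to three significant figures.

Step 1 (adiabatic): W = (P₁V₁ − P₂V₂)/(γ−1) = (14292 − 9254)/0.667 = 7557 J.
After step 1: P = 1214 kPa, V = 7.62 L, T = 332.8 K.
Step 2 (isobaric): W = PΔV = (1214 kPa)(3.22 − 7.62 L) = -5343 J.
W_total = 7557 − 5343 = 2214 J.

W_total ≈ 2210 J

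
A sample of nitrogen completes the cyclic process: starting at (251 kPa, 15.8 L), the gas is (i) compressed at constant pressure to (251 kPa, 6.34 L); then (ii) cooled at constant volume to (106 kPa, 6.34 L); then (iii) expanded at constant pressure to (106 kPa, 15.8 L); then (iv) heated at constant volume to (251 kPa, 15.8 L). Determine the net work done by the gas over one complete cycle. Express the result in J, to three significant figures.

W_net ≈ -1370 J

Constant-volume legs do no work.
W(i) = (251)(6.34 − 15.8) = -2374 J; W(iii) = (106)(15.8 − 6.34) = 1003 J.
W_net = -2374 + 1003 = -1372 J (the counter-clockwise enclosed area).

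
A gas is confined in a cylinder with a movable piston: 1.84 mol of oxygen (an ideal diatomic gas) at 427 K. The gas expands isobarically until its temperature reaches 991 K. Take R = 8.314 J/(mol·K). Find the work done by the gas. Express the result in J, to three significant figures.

Isobaric: W = P ΔV = nR ΔT.
W = (1.84)(8.314)(991 − 427) = 8628 J.

W ≈ 8630 J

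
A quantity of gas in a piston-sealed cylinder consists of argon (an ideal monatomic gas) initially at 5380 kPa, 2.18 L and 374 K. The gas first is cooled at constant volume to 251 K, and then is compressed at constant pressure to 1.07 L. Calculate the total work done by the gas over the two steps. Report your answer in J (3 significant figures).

Step 1 (isochoric): W = 0 (constant volume).
After step 1: P = 3611 kPa (V unchanged).
Step 2 (isobaric): W = PΔV = (3611 kPa)(1.07 − 2.18 L) = -4008 J.
W_total = 0 − 4008 = -4008 J.

W_total ≈ -4010 J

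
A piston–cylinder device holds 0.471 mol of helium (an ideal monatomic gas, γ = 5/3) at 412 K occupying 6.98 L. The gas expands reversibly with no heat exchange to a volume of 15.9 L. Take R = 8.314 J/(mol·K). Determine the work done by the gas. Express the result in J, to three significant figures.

Adiabatic: TV^(γ−1) = const with γ = 5/3.
T₂ = T₁ (V₁/V₂)^(γ−1) = 412 × (6.98/15.9)^0.667 = 412 × 0.5776 = 238 K.
W_by = nCᵥ(T₁ − T₂) = (0.471)(12.47)(412 − 238) = 1022 J.

W ≈ 1020 J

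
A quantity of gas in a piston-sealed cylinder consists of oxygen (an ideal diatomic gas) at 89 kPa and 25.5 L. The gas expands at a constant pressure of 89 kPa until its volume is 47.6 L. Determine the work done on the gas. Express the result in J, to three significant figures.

Isobaric: W = P ΔV.
W = (89 kPa)(47.6 − 25.5 L) = (89)(22.1) = 1967 J.
Work on gas = −W_by = -1967 J.

W ≈ -1970 J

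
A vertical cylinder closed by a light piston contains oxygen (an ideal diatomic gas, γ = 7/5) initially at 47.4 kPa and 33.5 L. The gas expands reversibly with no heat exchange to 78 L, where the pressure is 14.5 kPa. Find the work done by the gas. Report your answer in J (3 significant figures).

Adiabatic: W = (P₁V₁ − P₂V₂)/(γ − 1) with γ = 7/5.
P₁V₁ = 1588 J, P₂V₂ = 1131 J.
W = (1588 − 1131) / 0.4 = 1142 J.

W ≈ 1140 J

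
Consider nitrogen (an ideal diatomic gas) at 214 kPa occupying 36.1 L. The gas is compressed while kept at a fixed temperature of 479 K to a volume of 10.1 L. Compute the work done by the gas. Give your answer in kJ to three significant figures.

Isothermal: W = nRT ln(V₂/V₁) = P₁V₁ ln(V₂/V₁).
P₁V₁ = (214 kPa)(36.1 L) = 7725 J.
W = 7725 × ln(10.1/36.1) = 7725 × -1.274
W_by_gas = -9840 J.

W ≈ -9.84 kJ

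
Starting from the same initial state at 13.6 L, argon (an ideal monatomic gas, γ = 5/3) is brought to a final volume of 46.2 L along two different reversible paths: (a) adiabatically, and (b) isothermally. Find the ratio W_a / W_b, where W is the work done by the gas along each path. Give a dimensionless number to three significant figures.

W_a / W_b ≈ 0.684

Path (a) adiabatic: W = P₁V₁(1 − (V₁/V₂)^(γ−1))/(γ−1) → W_a/(P₁V₁) = 0.8362.
Path (b) isothermal: W = P₁V₁ ln(V₂/V₁) → W_b/(P₁V₁) = 1.223.
W_a / W_b = 0.8362 / 1.223 = 0.6838.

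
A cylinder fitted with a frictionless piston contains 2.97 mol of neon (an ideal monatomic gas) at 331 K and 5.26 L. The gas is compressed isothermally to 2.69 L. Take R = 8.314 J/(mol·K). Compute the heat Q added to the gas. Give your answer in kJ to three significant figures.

Q ≈ -5.48 kJ

Isothermal ⇒ ΔU = 0, so Q = W = nRT ln(V₂/V₁).
Q = (2.97)(8.314)(331) ln(2.69/5.26) = 8173 × -0.6706 = -5481 J.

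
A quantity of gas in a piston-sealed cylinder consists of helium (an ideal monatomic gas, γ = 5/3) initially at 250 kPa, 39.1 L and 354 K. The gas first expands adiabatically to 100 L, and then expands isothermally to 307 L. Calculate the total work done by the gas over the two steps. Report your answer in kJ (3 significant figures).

Step 1 (adiabatic): W = (P₁V₁ − P₂V₂)/(γ−1) = (9775 − 5227)/0.667 = 6822 J.
After step 1: P = 52.27 kPa, V = 100 L, T = 189.3 K.
Step 2 (isothermal): W = P₁V₁ ln(V₂/V₁) = (5227) ln(307/100) = 5863 J.
W_total = 6822 + 5863 = 12685 J.

W_total ≈ 12.7 kJ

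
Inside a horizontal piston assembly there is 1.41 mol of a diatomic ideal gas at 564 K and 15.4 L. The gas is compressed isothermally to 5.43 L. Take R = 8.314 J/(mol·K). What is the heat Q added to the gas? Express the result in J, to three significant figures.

Q ≈ -6890 J

Isothermal ⇒ ΔU = 0, so Q = W = nRT ln(V₂/V₁).
Q = (1.41)(8.314)(564) ln(5.43/15.4) = 6612 × -1.042 = -6892 J.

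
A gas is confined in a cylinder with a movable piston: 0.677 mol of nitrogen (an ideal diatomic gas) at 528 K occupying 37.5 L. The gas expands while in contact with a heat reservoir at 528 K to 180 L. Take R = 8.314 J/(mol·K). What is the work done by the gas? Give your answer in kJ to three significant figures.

W ≈ 4.66 kJ

Isothermal: W = nRT ln(V₂/V₁).
W = (0.677)(8.314)(528) × ln(180/37.5)
  = 2972 × 1.569
W_by_gas = 4662 J.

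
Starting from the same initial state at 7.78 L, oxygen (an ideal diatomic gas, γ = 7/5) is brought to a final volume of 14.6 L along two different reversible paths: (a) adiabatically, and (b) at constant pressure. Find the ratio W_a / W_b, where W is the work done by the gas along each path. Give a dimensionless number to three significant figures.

Path (a) adiabatic: W = P₁V₁(1 − (V₁/V₂)^(γ−1))/(γ−1) → W_a/(P₁V₁) = 0.5565.
Path (b) isobaric: W = P₁(V₂ − V₁) → W_b/(P₁V₁) = 0.8766.
W_a / W_b = 0.5565 / 0.8766 = 0.6348.

W_a / W_b ≈ 0.635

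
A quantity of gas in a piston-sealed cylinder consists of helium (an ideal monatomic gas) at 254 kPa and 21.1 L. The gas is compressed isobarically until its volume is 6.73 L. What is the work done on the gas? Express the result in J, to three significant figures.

Isobaric: W = P ΔV.
W = (254 kPa)(6.73 − 21.1 L) = (254)(-14.37) = -3650 J.
Work on gas = −W_by = 3650 J.

W ≈ 3650 J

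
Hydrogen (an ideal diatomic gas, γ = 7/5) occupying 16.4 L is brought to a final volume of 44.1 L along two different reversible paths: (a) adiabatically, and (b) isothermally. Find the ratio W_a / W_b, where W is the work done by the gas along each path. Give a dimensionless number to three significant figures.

W_a / W_b ≈ 0.826

Path (a) adiabatic: W = P₁V₁(1 − (V₁/V₂)^(γ−1))/(γ−1) → W_a/(P₁V₁) = 0.8169.
Path (b) isothermal: W = P₁V₁ ln(V₂/V₁) → W_b/(P₁V₁) = 0.9892.
W_a / W_b = 0.8169 / 0.9892 = 0.8259.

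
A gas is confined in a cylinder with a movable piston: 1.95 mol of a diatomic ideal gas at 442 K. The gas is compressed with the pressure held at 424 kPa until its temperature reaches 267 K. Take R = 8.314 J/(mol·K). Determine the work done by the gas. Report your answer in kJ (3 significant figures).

Isobaric: W = P ΔV = nR ΔT.
W = (1.95)(8.314)(267 − 442) = -2837 J.

W ≈ -2.84 kJ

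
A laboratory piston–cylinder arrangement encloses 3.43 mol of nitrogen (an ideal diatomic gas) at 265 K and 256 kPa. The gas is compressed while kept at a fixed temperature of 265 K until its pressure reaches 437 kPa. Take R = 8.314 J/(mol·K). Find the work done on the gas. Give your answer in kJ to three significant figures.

W ≈ 4.04 kJ

Isothermal process: W = nRT ln(V₂/V₁) = nRT ln(P₁/P₂).
W = (3.43)(8.314)(265) × ln(256/437)
  = 7557 × ln(0.5858) = 7557 × -0.5348
W_by_gas = -4041 J; work on gas = −W_by = 4041 J.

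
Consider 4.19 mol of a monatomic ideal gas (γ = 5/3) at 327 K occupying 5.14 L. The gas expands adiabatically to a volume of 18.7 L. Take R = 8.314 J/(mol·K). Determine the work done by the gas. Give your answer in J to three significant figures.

Adiabatic: TV^(γ−1) = const with γ = 5/3.
T₂ = T₁ (V₁/V₂)^(γ−1) = 327 × (5.14/18.7)^0.667 = 327 × 0.4227 = 138.2 K.
W_by = nCᵥ(T₁ − T₂) = (4.19)(12.47)(327 − 138.2) = 9863 J.

W ≈ 9860 J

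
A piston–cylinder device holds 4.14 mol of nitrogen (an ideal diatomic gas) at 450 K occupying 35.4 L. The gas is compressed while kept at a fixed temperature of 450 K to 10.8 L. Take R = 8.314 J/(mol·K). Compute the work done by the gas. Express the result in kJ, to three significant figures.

Isothermal: W = nRT ln(V₂/V₁).
W = (4.14)(8.314)(450) × ln(10.8/35.4)
  = 15489 × -1.187
W_by_gas = -18388 J.

W ≈ -18.4 kJ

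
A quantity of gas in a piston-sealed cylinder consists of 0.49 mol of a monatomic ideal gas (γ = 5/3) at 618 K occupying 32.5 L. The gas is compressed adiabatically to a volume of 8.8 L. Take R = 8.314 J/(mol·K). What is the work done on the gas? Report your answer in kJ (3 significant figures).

Adiabatic: TV^(γ−1) = const with γ = 5/3.
T₂ = T₁ (V₁/V₂)^(γ−1) = 618 × (32.5/8.8)^0.667 = 618 × 2.389 = 1477 K.
W_by = nCᵥ(T₁ − T₂) = (0.49)(12.47)(618 − 1477) = -5247 J.
Work on gas = −W_by = 5247 J.

W ≈ 5.25 kJ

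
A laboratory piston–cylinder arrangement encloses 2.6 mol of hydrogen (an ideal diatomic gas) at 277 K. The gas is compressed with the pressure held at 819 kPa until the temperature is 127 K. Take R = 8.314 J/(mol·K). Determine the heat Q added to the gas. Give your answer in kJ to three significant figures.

Q ≈ -11.3 kJ

Isobaric: W = nRΔT = (2.6)(8.314)(-150) = -3242 J.
ΔU = nCᵥΔT with Cᵥ = 5R/2: ΔU = (2.6)(20.79)(-150) = -8106 J.
Q = ΔU + W = -8106 − 3242 = -11349 J.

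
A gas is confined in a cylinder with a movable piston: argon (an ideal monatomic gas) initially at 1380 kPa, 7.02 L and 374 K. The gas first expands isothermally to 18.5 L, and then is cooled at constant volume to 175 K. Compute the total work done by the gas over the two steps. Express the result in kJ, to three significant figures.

W_total ≈ 9.39 kJ

Step 1 (isothermal): W = P₁V₁ ln(V₂/V₁) = (9688) ln(18.5/7.02) = 9387 J.
Step 2 (isochoric): W = 0 (constant volume).
W_total = 9387 + 0 = 9387 J.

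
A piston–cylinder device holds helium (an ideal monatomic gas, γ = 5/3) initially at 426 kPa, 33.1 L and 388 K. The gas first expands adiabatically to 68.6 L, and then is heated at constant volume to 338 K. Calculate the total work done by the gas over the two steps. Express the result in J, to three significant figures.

Step 1 (adiabatic): W = (P₁V₁ − P₂V₂)/(γ−1) = (14101 − 8674)/0.667 = 8139 J.
Step 2 (isochoric): W = 0 (constant volume).
W_total = 8139 + 0 = 8139 J.

W_total ≈ 8140 J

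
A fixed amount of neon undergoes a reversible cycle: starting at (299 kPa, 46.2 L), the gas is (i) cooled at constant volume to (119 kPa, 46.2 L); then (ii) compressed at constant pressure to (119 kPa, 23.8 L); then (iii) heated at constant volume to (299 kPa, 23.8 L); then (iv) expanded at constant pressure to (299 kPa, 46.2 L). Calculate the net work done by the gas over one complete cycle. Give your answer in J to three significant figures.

Constant-volume legs do no work.
W(ii) = (119)(23.8 − 46.2) = -2666 J; W(iv) = (299)(46.2 − 23.8) = 6698 J.
W_net = -2666 + 6698 = 4032 J (the clockwise enclosed area).

W_net ≈ 4030 J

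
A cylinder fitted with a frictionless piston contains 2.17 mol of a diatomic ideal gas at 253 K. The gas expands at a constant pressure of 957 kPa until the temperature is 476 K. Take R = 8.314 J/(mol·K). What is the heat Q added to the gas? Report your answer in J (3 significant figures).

Q ≈ 14100 J

Isobaric: W = nRΔT = (2.17)(8.314)(223) = 4023 J.
ΔU = nCᵥΔT with Cᵥ = 5R/2: ΔU = (2.17)(20.79)(223) = 10058 J.
Q = ΔU + W = 10058 + 4023 = 14081 J.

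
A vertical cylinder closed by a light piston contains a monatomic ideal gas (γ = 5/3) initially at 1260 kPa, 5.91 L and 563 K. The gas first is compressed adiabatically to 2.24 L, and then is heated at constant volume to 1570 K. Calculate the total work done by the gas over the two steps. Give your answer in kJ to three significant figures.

Step 1 (adiabatic): W = (P₁V₁ − P₂V₂)/(γ−1) = (7447 − 14218)/0.667 = -10158 J.
Step 2 (isochoric): W = 0 (constant volume).
W_total = -10158 + 0 = -10158 J.

W_total ≈ -10.2 kJ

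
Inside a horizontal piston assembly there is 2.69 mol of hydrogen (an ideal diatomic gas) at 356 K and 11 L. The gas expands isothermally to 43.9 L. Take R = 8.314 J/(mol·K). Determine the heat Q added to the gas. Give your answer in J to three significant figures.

Q ≈ 11000 J

Isothermal ⇒ ΔU = 0, so Q = W = nRT ln(V₂/V₁).
Q = (2.69)(8.314)(356) ln(43.9/11) = 7962 × 1.384 = 11019 J.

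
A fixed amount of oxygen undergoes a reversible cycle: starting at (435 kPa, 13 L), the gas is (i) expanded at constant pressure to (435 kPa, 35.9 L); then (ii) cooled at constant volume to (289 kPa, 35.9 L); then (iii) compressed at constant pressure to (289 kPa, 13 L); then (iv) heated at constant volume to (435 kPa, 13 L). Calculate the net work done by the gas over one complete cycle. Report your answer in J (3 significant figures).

W_net ≈ 3340 J

Constant-volume legs do no work.
W(i) = (435)(35.9 − 13) = 9962 J; W(iii) = (289)(13 − 35.9) = -6618 J.
W_net = 9962 − 6618 = 3343 J (the clockwise enclosed area).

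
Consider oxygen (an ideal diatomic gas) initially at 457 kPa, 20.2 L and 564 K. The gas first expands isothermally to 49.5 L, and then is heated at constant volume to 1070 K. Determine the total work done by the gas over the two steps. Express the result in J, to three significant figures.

Step 1 (isothermal): W = P₁V₁ ln(V₂/V₁) = (9231) ln(49.5/20.2) = 8274 J.
Step 2 (isochoric): W = 0 (constant volume).
W_total = 8274 + 0 = 8274 J.

W_total ≈ 8270 J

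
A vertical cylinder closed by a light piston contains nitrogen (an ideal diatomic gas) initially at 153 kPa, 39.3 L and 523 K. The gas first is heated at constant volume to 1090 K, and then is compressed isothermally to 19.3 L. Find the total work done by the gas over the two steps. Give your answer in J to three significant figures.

Step 1 (isochoric): W = 0 (constant volume).
After step 1: P = 318.9 kPa (V unchanged).
Step 2 (isothermal): W = P₁V₁ ln(V₂/V₁) = (12532) ln(19.3/39.3) = -8912 J.
W_total = 0 − 8912 = -8912 J.

W_total ≈ -8910 J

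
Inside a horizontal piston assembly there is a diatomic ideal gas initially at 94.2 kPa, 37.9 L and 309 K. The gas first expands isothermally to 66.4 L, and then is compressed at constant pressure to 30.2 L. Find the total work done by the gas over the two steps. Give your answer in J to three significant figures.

W_total ≈ 55.6 J

Step 1 (isothermal): W = P₁V₁ ln(V₂/V₁) = (3570) ln(66.4/37.9) = 2002 J.
After step 1: P = 53.77 kPa, V = 66.4 L, T = 309 K.
Step 2 (isobaric): W = PΔV = (53.77 kPa)(30.2 − 66.4 L) = -1946 J.
W_total = 2002 − 1946 = 55.57 J.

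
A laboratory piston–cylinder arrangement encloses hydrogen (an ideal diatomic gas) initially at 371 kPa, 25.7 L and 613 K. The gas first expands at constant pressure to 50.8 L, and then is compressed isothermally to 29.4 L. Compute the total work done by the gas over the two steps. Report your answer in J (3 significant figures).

Step 1 (isobaric): W = PΔV = (371 kPa)(50.8 − 25.7 L) = 9312 J.
After step 1: P = 371 kPa, V = 50.8 L, T = 1212 K.
Step 2 (isothermal): W = P₁V₁ ln(V₂/V₁) = (18847) ln(29.4/50.8) = -10307 J.
W_total = 9312 − 10307 = -995.2 J.

W_total ≈ -995 J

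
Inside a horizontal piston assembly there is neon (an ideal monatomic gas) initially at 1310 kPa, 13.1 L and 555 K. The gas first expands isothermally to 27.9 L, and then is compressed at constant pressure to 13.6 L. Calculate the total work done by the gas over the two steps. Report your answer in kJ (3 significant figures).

W_total ≈ 4.18 kJ

Step 1 (isothermal): W = P₁V₁ ln(V₂/V₁) = (17161) ln(27.9/13.1) = 12974 J.
After step 1: P = 615.1 kPa, V = 27.9 L, T = 555 K.
Step 2 (isobaric): W = PΔV = (615.1 kPa)(13.6 − 27.9 L) = -8796 J.
W_total = 12974 − 8796 = 4178 J.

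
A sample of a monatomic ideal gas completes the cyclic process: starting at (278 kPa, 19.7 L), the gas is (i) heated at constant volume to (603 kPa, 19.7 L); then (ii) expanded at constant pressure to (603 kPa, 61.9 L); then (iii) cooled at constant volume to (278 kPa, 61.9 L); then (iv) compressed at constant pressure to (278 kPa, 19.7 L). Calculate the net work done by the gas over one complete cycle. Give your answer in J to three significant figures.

W_net ≈ 13700 J

Constant-volume legs do no work.
W(ii) = (603)(61.9 − 19.7) = 25447 J; W(iv) = (278)(19.7 − 61.9) = -11732 J.
W_net = 25447 − 11732 = 13715 J (the clockwise enclosed area).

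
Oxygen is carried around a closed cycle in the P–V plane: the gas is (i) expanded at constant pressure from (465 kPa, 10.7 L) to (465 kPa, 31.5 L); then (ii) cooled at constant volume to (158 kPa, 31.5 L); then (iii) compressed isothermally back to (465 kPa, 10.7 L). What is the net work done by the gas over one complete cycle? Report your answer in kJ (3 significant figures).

Leg (i): W = PΔV = (465)(31.5 − 10.7) = 9672 J.
Leg (ii): W = 0.
Leg (iii): W = PᵢVᵢ ln(V_f/Vᵢ) = (4977) ln(10.7/31.5) = -5374 J.
W_net = 9672 − 5374 = 4298 J.

W_net ≈ 4.30 kJ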